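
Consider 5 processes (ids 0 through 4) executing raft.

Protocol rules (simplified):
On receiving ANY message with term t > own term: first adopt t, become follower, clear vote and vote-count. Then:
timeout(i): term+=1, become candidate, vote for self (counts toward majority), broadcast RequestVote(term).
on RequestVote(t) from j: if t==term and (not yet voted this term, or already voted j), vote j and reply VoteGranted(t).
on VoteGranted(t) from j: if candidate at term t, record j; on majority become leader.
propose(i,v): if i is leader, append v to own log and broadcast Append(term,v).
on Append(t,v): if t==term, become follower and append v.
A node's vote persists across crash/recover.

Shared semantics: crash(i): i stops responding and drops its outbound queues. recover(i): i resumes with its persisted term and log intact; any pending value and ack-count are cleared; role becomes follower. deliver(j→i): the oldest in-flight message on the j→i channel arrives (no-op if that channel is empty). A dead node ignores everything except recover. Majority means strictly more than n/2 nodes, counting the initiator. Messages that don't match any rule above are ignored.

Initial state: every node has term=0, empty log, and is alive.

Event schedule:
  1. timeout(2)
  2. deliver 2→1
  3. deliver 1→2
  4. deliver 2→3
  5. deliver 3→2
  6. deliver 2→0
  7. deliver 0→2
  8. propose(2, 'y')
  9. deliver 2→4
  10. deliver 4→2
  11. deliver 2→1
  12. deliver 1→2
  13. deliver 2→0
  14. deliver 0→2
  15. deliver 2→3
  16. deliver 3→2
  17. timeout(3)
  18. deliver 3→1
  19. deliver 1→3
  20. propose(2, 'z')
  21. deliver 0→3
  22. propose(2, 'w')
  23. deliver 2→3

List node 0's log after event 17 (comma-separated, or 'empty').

[1] timeout(2) → N2(cand t1 [-])
[2] deliver 2→1 → N1(foll t1 [-])
[3] deliver 1→2 → ∅
[4] deliver 2→3 → N3(foll t1 [-])
[5] deliver 3→2 → N2(lead t1 [-])
[6] deliver 2→0 → N0(foll t1 [-])
[7] deliver 0→2 → ∅
[8] propose(2,'y') → N2(lead t1 [y])
[9] deliver 2→4 → N4(foll t1 [-])
[10] deliver 4→2 → ∅
[11] deliver 2→1 → N1(foll t1 [y])
[12] deliver 1→2 → ∅
[13] deliver 2→0 → N0(foll t1 [y])
[14] deliver 0→2 → ∅
[15] deliver 2→3 → N3(foll t1 [y])
[16] deliver 3→2 → ∅
[17] timeout(3) → N3(cand t2 [y])

y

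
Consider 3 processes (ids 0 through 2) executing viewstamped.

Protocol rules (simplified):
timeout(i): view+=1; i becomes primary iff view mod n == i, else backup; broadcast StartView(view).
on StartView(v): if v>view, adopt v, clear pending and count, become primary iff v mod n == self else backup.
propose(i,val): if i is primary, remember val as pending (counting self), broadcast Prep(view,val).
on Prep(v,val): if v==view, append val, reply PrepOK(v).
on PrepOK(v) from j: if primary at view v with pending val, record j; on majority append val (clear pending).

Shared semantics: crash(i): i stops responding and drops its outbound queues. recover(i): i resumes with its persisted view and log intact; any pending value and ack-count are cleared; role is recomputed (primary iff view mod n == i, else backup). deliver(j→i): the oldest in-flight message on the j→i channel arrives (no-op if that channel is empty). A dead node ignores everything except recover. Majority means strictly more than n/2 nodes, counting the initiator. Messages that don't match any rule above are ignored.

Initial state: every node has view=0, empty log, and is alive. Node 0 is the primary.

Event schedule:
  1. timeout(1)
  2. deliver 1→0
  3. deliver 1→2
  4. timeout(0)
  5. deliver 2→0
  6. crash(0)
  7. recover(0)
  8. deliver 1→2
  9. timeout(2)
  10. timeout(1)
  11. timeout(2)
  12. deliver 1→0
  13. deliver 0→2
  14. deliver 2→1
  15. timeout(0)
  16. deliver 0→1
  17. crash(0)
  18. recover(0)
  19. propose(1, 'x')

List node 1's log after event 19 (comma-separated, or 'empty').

after 1 — timeout(1): n1:prim/v1/[-]
after 2 — deliver 1→0: n0:back/v1/[-]
after 3 — deliver 1→2: n2:back/v1/[-]
after 4 — timeout(0): n0:back/v2/[-]
after 5 — deliver 2→0: ·
after 6 — crash(0): n0:✗back/v2/[-]
after 7 — recover(0): n0:back/v2/[-]
after 8 — deliver 1→2: ·
after 9 — timeout(2): n2:prim/v2/[-]
after 10 — timeout(1): n1:back/v2/[-]
after 11 — timeout(2): n2:back/v3/[-]
after 12 — deliver 1→0: ·
after 13 — deliver 0→2: ·
after 14 — deliver 2→1: ·
after 15 — timeout(0): n0:prim/v3/[-]
after 16 — deliver 0→1: n1:back/v3/[-]
after 17 — crash(0): n0:✗prim/v3/[-]
after 18 — recover(0): n0:prim/v3/[-]
after 19 — propose(1,'x'): ·

empty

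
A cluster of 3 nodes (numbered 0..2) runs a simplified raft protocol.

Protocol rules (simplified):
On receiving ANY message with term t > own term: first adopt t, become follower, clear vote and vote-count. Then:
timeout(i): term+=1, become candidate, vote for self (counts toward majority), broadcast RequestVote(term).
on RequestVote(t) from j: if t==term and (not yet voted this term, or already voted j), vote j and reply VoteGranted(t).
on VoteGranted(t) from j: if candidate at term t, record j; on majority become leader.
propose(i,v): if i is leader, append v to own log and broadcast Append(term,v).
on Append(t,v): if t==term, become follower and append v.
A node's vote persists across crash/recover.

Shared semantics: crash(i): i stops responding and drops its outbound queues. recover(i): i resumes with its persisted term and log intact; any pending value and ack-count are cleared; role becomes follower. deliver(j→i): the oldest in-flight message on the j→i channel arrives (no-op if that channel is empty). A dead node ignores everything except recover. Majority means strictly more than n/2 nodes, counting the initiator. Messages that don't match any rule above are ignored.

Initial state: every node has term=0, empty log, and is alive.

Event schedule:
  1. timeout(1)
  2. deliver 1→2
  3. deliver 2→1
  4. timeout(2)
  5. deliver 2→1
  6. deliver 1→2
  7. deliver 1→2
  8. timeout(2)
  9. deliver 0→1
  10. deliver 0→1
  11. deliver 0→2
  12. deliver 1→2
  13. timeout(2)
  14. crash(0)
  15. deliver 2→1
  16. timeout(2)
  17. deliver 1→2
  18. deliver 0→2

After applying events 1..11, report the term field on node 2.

3

[1] timeout(1) → N1(cand t1 [-])
[2] deliver 1→2 → N2(foll t1 [-])
[3] deliver 2→1 → N1(lead t1 [-])
[4] timeout(2) → N2(cand t2 [-])
[5] deliver 2→1 → N1(foll t2 [-])
[6] deliver 1→2 → N2(lead t2 [-])
[7] deliver 1→2 → ∅
[8] timeout(2) → N2(cand t3 [-])
[9] deliver 0→1 → ∅
[10] deliver 0→1 → ∅
[11] deliver 0→2 → ∅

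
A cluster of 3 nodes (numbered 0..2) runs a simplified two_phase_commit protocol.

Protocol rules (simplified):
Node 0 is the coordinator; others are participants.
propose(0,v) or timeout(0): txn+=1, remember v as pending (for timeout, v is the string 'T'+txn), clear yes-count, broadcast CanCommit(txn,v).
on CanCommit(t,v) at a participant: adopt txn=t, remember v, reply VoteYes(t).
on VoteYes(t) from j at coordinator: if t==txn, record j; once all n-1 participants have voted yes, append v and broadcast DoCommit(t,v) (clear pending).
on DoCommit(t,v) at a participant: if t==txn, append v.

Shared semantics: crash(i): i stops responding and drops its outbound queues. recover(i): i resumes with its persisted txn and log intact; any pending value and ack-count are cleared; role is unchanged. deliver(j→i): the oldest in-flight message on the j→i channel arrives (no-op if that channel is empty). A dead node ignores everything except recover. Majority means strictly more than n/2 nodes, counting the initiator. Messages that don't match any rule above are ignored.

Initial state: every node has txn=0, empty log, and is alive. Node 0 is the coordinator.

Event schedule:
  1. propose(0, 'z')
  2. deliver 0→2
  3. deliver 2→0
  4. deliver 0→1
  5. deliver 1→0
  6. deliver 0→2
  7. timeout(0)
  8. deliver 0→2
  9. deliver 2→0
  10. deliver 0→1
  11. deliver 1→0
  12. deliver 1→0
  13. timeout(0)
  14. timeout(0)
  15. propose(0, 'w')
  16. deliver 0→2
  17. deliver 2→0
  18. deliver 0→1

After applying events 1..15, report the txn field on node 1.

after 1 — propose(0,'z'): n0:coor/t1/[-]
after 2 — deliver 0→2: n2:part/t1/[-]
after 3 — deliver 2→0: ·
after 4 — deliver 0→1: n1:part/t1/[-]
after 5 — deliver 1→0: n0:coor/t1/[z]
after 6 — deliver 0→2: n2:part/t1/[z]
after 7 — timeout(0): n0:coor/t2/[z]
after 8 — deliver 0→2: n2:part/t2/[z]
after 9 — deliver 2→0: ·
after 10 — deliver 0→1: n1:part/t1/[z]
after 11 — deliver 1→0: ·
after 12 — deliver 1→0: ·
after 13 — timeout(0): n0:coor/t3/[z]
after 14 — timeout(0): n0:coor/t4/[z]
after 15 — propose(0,'w'): n0:coor/t5/[z]

1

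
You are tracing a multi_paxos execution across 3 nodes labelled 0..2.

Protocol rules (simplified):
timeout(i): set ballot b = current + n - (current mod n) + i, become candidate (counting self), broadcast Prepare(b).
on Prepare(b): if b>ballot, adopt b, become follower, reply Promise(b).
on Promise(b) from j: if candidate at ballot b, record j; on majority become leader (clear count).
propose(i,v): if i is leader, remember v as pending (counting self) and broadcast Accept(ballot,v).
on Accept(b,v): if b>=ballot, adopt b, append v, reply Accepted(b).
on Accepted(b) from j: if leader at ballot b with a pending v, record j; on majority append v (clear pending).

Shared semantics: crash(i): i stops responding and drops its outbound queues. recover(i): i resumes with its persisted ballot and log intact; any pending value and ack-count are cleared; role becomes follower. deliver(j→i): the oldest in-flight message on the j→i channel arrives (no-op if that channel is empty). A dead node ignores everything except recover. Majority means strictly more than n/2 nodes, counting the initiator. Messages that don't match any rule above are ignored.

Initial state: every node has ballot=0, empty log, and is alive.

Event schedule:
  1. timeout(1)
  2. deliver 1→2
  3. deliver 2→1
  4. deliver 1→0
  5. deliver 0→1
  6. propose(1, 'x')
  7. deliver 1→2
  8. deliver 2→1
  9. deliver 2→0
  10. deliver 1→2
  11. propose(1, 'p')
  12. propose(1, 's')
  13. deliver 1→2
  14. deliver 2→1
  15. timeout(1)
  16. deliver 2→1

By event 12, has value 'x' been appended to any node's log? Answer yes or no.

yes

1. timeout(1):  <1:cand b4 ->
2. deliver 1→2:  <2:foll b4 ->
3. deliver 2→1:  <1:lead b4 ->
4. deliver 1→0:  <0:foll b4 ->
5. deliver 0→1:  nop
6. propose(1,'x'):  nop
7. deliver 1→2:  <2:foll b4 x>
8. deliver 2→1:  <1:lead b4 x>
9. deliver 2→0:  nop
10. deliver 1→2:  nop
11. propose(1,'p'):  nop
12. propose(1,'s'):  nop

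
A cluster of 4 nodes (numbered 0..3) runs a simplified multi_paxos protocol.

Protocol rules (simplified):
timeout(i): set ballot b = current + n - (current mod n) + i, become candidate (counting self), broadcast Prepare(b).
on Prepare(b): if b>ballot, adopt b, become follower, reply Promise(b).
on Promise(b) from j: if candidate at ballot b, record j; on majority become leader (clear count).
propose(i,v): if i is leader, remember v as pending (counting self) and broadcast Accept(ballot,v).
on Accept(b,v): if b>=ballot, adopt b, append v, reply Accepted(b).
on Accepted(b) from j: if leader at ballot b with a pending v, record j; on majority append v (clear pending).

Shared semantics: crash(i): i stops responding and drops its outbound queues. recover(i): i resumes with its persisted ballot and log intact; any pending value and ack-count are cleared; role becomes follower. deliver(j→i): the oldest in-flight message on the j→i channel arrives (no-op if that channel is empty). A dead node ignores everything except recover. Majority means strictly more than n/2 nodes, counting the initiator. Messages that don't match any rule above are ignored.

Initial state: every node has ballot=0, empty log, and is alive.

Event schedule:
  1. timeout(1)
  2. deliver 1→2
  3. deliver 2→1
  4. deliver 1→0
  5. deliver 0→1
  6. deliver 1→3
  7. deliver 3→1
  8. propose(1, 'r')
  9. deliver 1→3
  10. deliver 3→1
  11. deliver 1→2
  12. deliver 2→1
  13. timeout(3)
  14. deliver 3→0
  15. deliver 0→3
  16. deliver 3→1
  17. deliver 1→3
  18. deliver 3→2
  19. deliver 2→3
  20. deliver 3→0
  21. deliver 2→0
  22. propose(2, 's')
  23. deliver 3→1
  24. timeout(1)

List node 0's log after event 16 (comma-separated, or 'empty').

empty

1. timeout(1):  <1:cand b5 ->
2. deliver 1→2:  <2:foll b5 ->
3. deliver 2→1:  nop
4. deliver 1→0:  <0:foll b5 ->
5. deliver 0→1:  <1:lead b5 ->
6. deliver 1→3:  <3:foll b5 ->
7. deliver 3→1:  nop
8. propose(1,'r'):  nop
9. deliver 1→3:  <3:foll b5 r>
10. deliver 3→1:  nop
11. deliver 1→2:  <2:foll b5 r>
12. deliver 2→1:  <1:lead b5 r>
13. timeout(3):  <3:cand b11 r>
14. deliver 3→0:  <0:foll b11 ->
15. deliver 0→3:  nop
16. deliver 3→1:  <1:foll b11 r>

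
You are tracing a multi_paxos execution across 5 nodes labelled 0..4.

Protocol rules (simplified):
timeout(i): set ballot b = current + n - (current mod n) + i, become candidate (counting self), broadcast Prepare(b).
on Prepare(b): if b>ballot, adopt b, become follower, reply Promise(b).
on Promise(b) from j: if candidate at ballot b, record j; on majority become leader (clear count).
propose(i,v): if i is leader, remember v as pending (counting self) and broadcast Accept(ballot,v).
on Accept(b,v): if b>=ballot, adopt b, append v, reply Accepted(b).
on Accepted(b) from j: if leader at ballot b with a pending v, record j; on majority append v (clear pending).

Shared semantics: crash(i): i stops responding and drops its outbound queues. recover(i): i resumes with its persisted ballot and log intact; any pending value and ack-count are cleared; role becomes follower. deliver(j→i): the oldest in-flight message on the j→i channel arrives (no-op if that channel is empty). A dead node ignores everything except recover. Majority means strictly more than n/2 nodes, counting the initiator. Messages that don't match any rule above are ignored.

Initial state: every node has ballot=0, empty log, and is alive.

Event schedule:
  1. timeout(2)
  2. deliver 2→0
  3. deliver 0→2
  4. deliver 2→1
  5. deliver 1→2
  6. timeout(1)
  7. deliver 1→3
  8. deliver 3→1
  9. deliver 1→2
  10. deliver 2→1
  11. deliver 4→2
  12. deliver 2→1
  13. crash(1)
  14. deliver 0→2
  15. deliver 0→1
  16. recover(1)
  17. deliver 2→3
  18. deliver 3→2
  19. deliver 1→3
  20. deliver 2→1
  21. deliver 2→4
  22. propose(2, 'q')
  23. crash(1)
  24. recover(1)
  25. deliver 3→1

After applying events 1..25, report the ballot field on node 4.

step 1 timeout(2): 2={cand,b=7,log=-}
step 2 deliver 2→0: 0={foll,b=7,log=-}
step 3 deliver 0→2: —
step 4 deliver 2→1: 1={foll,b=7,log=-}
step 5 deliver 1→2: 2={lead,b=7,log=-}
step 6 timeout(1): 1={cand,b=11,log=-}
step 7 deliver 1→3: 3={foll,b=11,log=-}
step 8 deliver 3→1: —
step 9 deliver 1→2: 2={foll,b=11,log=-}
step 10 deliver 2→1: 1={lead,b=11,log=-}
step 11 deliver 4→2: —
step 12 deliver 2→1: —
step 13 crash(1): 1={✗lead,b=11,log=-}
step 14 deliver 0→2: —
step 15 deliver 0→1: —
step 16 recover(1): 1={foll,b=11,log=-}
step 17 deliver 2→3: —
step 18 deliver 3→2: —
step 19 deliver 1→3: —
step 20 deliver 2→1: —
step 21 deliver 2→4: 4={foll,b=7,log=-}
step 22 propose(2,'q'): —
step 23 crash(1): 1={✗foll,b=11,log=-}
step 24 recover(1): 1={foll,b=11,log=-}
step 25 deliver 3→1: —

7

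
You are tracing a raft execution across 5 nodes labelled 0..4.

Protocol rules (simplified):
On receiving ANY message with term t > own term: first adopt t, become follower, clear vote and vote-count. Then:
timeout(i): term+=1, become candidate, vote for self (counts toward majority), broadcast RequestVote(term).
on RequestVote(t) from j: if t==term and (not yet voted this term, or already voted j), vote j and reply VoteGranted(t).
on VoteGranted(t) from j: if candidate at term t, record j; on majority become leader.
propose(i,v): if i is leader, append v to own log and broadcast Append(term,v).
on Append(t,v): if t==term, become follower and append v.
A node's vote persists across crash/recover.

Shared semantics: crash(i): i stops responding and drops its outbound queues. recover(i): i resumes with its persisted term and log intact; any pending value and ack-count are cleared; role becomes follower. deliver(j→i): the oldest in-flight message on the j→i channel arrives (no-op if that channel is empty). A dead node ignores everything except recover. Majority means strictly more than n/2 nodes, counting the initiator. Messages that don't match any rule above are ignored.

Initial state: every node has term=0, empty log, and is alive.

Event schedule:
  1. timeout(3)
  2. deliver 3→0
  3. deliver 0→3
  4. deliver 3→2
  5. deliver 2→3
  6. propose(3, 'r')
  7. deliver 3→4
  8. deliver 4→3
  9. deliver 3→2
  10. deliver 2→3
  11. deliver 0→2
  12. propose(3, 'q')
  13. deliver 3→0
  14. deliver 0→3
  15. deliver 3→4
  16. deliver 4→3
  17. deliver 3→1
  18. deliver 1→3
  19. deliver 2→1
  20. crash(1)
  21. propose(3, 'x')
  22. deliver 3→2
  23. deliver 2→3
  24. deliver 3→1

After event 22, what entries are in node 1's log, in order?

empty

after 1 — timeout(3): n3:cand/t1/[-]
after 2 — deliver 3→0: n0:foll/t1/[-]
after 3 — deliver 0→3: ·
after 4 — deliver 3→2: n2:foll/t1/[-]
after 5 — deliver 2→3: n3:lead/t1/[-]
after 6 — propose(3,'r'): n3:lead/t1/[r]
after 7 — deliver 3→4: n4:foll/t1/[-]
after 8 — deliver 4→3: ·
after 9 — deliver 3→2: n2:foll/t1/[r]
after 10 — deliver 2→3: ·
after 11 — deliver 0→2: ·
after 12 — propose(3,'q'): n3:lead/t1/[r,q]
after 13 — deliver 3→0: n0:foll/t1/[r]
after 14 — deliver 0→3: ·
after 15 — deliver 3→4: n4:foll/t1/[r]
after 16 — deliver 4→3: ·
after 17 — deliver 3→1: n1:foll/t1/[-]
after 18 — deliver 1→3: ·
after 19 — deliver 2→1: ·
after 20 — crash(1): n1:✗foll/t1/[-]
after 21 — propose(3,'x'): n3:lead/t1/[r,q,x]
after 22 — deliver 3→2: n2:foll/t1/[r,q]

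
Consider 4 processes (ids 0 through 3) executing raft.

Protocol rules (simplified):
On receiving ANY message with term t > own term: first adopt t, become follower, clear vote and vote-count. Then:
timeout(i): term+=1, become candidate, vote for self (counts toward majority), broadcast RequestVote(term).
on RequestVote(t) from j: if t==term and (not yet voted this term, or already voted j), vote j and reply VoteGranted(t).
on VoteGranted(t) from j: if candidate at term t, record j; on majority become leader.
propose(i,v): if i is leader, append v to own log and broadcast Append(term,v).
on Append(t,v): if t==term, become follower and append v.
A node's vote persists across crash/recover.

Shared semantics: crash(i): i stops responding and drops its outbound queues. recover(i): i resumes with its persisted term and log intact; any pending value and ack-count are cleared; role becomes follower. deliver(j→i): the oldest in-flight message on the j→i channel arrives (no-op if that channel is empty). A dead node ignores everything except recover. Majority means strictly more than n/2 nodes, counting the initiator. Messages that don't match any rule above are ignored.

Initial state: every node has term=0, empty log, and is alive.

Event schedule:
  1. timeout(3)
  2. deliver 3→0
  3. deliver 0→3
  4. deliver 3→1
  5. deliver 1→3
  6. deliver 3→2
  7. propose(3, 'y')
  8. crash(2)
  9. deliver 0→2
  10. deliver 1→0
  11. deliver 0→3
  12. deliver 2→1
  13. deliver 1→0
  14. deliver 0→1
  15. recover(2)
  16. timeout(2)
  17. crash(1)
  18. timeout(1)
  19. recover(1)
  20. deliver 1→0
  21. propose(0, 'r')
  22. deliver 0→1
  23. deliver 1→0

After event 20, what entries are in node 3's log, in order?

y

step 1 timeout(3): 3={cand,t=1,log=-}
step 2 deliver 3→0: 0={foll,t=1,log=-}
step 3 deliver 0→3: —
step 4 deliver 3→1: 1={foll,t=1,log=-}
step 5 deliver 1→3: 3={lead,t=1,log=-}
step 6 deliver 3→2: 2={foll,t=1,log=-}
step 7 propose(3,'y'): 3={lead,t=1,log=y}
step 8 crash(2): 2={✗foll,t=1,log=-}
step 9 deliver 0→2: —
step 10 deliver 1→0: —
step 11 deliver 0→3: —
step 12 deliver 2→1: —
step 13 deliver 1→0: —
step 14 deliver 0→1: —
step 15 recover(2): 2={foll,t=1,log=-}
step 16 timeout(2): 2={cand,t=2,log=-}
step 17 crash(1): 1={✗foll,t=1,log=-}
step 18 timeout(1): —
step 19 recover(1): 1={foll,t=1,log=-}
step 20 deliver 1→0: —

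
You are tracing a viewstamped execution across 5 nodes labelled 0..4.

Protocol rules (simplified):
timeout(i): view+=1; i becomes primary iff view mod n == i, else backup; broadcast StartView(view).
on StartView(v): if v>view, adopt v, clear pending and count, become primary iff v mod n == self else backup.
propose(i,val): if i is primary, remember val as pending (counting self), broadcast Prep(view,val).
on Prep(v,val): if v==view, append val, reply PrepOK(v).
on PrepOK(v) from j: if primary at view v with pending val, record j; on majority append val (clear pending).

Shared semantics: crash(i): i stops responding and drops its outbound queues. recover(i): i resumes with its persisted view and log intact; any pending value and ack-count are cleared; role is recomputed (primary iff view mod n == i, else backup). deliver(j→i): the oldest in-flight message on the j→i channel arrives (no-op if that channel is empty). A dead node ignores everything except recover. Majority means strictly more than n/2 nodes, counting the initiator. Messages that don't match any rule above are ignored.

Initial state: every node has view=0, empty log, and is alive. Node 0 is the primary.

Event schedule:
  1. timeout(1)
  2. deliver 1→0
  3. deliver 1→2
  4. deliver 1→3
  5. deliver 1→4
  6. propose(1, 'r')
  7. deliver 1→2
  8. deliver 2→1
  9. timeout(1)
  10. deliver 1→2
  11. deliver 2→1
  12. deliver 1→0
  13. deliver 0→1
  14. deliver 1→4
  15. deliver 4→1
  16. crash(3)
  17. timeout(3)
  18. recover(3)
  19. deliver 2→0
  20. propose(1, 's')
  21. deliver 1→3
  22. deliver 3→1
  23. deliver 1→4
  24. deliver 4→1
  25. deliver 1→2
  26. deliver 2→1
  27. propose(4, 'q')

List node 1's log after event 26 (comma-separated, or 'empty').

after 1 — timeout(1): n1:prim/v1/[-]
after 2 — deliver 1→0: n0:back/v1/[-]
after 3 — deliver 1→2: n2:back/v1/[-]
after 4 — deliver 1→3: n3:back/v1/[-]
after 5 — deliver 1→4: n4:back/v1/[-]
after 6 — propose(1,'r'): ·
after 7 — deliver 1→2: n2:back/v1/[r]
after 8 — deliver 2→1: ·
after 9 — timeout(1): n1:back/v2/[-]
after 10 — deliver 1→2: n2:prim/v2/[r]
after 11 — deliver 2→1: ·
after 12 — deliver 1→0: n0:back/v1/[r]
after 13 — deliver 0→1: ·
after 14 — deliver 1→4: n4:back/v1/[r]
after 15 — deliver 4→1: ·
after 16 — crash(3): n3:✗back/v1/[-]
after 17 — timeout(3): ·
after 18 — recover(3): n3:back/v1/[-]
after 19 — deliver 2→0: ·
after 20 — propose(1,'s'): ·
after 21 — deliver 1→3: n3:back/v1/[r]
after 22 — deliver 3→1: ·
after 23 — deliver 1→4: n4:back/v2/[r]
after 24 — deliver 4→1: ·
after 25 — deliver 1→2: ·
after 26 — deliver 2→1: ·

empty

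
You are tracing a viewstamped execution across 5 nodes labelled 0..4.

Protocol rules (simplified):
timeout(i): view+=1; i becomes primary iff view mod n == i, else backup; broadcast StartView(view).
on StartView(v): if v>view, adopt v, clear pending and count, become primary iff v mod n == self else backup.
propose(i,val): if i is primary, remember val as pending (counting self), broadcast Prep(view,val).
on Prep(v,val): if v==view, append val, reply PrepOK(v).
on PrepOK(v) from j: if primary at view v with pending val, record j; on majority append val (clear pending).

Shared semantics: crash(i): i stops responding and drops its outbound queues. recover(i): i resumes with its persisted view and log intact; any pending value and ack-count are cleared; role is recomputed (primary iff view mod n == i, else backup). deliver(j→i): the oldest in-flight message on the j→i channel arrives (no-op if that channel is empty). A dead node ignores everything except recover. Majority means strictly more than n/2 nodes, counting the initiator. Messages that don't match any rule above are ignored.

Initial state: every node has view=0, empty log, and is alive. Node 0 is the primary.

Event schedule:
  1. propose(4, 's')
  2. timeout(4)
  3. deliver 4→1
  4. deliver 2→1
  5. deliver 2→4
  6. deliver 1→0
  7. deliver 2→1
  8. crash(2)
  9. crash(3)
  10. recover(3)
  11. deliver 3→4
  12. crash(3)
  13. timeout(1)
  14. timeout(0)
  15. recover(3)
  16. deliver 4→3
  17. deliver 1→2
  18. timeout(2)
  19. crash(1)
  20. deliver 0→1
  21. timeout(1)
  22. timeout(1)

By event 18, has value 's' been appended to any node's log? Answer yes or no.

no

1. propose(4,'s'):  nop
2. timeout(4):  <4:back v1 ->
3. deliver 4→1:  <1:prim v1 ->
4. deliver 2→1:  nop
5. deliver 2→4:  nop
6. deliver 1→0:  nop
7. deliver 2→1:  nop
8. crash(2):  <2:✗back v0 ->
9. crash(3):  <3:✗back v0 ->
10. recover(3):  <3:back v0 ->
11. deliver 3→4:  nop
12. crash(3):  <3:✗back v0 ->
13. timeout(1):  <1:back v2 ->
14. timeout(0):  <0:back v1 ->
15. recover(3):  <3:back v0 ->
16. deliver 4→3:  <3:back v1 ->
17. deliver 1→2:  nop
18. timeout(2):  nop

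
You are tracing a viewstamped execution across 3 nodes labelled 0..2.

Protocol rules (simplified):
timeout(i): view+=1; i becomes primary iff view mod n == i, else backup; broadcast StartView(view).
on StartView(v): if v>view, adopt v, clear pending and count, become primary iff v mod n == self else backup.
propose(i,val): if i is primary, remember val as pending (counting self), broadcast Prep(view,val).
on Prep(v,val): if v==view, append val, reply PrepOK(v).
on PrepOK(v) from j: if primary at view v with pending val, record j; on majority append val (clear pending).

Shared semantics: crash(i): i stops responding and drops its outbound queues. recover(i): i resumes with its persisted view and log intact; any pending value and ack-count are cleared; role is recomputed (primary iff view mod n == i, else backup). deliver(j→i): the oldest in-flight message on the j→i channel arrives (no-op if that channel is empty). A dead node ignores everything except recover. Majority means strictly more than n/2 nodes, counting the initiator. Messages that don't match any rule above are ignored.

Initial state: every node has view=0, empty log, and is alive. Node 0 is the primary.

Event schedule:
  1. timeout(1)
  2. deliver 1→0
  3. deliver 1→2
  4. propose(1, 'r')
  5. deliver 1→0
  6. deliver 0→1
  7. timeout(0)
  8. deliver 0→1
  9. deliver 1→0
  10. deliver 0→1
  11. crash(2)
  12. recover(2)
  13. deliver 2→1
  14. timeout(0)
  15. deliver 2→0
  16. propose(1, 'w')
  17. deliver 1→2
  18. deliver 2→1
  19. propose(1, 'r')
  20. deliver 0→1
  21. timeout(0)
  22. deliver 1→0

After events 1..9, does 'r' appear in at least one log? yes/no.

yes

[1] timeout(1) → N1(prim v1 [-])
[2] deliver 1→0 → N0(back v1 [-])
[3] deliver 1→2 → N2(back v1 [-])
[4] propose(1,'r') → ∅
[5] deliver 1→0 → N0(back v1 [r])
[6] deliver 0→1 → N1(prim v1 [r])
[7] timeout(0) → N0(back v2 [r])
[8] deliver 0→1 → N1(back v2 [r])
[9] deliver 1→0 → ∅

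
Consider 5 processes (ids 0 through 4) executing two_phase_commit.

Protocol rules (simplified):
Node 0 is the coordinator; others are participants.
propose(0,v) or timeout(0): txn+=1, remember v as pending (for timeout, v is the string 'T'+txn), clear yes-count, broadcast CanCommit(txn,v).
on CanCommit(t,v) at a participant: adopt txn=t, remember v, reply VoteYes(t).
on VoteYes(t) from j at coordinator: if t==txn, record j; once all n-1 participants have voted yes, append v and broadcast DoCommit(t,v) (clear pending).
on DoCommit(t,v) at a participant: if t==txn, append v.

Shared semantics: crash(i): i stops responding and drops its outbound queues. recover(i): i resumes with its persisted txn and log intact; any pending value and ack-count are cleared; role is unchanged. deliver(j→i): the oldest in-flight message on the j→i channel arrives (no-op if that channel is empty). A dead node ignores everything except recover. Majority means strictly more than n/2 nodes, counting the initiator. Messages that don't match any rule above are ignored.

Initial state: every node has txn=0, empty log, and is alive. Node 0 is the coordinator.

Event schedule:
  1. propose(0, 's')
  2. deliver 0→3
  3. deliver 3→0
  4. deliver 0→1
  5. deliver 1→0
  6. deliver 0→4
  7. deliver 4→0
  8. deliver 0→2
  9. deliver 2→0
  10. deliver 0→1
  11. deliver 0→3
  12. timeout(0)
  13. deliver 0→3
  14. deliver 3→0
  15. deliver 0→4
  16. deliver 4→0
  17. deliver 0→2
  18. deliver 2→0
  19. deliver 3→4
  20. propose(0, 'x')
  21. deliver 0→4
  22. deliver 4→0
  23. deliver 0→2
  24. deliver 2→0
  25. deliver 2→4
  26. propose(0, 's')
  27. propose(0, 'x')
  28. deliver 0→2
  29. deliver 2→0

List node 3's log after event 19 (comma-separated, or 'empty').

e1 propose(0,'s'): 0[coor,t=1,-]
e2 deliver 0→3: 3[part,t=1,-]
e3 deliver 3→0: ·
e4 deliver 0→1: 1[part,t=1,-]
e5 deliver 1→0: ·
e6 deliver 0→4: 4[part,t=1,-]
e7 deliver 4→0: ·
e8 deliver 0→2: 2[part,t=1,-]
e9 deliver 2→0: 0[coor,t=1,s]
e10 deliver 0→1: 1[part,t=1,s]
e11 deliver 0→3: 3[part,t=1,s]
e12 timeout(0): 0[coor,t=2,s]
e13 deliver 0→3: 3[part,t=2,s]
e14 deliver 3→0: ·
e15 deliver 0→4: 4[part,t=1,s]
e16 deliver 4→0: ·
e17 deliver 0→2: 2[part,t=1,s]
e18 deliver 2→0: ·
e19 deliver 3→4: ·

s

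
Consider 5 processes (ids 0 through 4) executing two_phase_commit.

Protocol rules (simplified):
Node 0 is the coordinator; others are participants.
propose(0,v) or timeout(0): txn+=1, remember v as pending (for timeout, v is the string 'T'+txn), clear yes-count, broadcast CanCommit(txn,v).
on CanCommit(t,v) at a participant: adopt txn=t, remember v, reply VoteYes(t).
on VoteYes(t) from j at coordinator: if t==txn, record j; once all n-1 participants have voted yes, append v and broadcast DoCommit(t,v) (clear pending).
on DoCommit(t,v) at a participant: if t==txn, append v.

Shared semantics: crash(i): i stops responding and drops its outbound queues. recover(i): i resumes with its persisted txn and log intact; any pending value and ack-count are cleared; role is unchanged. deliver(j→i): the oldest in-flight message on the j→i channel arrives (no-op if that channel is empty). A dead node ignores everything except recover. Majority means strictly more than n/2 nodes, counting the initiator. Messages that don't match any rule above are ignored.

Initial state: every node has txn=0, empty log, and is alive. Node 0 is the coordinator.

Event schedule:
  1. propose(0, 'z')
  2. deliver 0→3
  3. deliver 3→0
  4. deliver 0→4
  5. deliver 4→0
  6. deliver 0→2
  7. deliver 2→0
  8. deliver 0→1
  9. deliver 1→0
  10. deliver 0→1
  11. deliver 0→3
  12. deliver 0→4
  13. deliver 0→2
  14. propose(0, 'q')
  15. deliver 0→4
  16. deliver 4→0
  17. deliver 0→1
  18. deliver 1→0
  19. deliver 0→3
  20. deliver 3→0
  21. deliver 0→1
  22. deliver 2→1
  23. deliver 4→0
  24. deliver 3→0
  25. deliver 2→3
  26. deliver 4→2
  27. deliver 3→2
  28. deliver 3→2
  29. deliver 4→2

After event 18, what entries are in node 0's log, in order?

after 1 — propose(0,'z'): n0:coor/t1/[-]
after 2 — deliver 0→3: n3:part/t1/[-]
after 3 — deliver 3→0: ·
after 4 — deliver 0→4: n4:part/t1/[-]
after 5 — deliver 4→0: ·
after 6 — deliver 0→2: n2:part/t1/[-]
after 7 — deliver 2→0: ·
after 8 — deliver 0→1: n1:part/t1/[-]
after 9 — deliver 1→0: n0:coor/t1/[z]
after 10 — deliver 0→1: n1:part/t1/[z]
after 11 — deliver 0→3: n3:part/t1/[z]
after 12 — deliver 0→4: n4:part/t1/[z]
after 13 — deliver 0→2: n2:part/t1/[z]
after 14 — propose(0,'q'): n0:coor/t2/[z]
after 15 — deliver 0→4: n4:part/t2/[z]
after 16 — deliver 4→0: ·
after 17 — deliver 0→1: n1:part/t2/[z]
after 18 — deliver 1→0: ·

z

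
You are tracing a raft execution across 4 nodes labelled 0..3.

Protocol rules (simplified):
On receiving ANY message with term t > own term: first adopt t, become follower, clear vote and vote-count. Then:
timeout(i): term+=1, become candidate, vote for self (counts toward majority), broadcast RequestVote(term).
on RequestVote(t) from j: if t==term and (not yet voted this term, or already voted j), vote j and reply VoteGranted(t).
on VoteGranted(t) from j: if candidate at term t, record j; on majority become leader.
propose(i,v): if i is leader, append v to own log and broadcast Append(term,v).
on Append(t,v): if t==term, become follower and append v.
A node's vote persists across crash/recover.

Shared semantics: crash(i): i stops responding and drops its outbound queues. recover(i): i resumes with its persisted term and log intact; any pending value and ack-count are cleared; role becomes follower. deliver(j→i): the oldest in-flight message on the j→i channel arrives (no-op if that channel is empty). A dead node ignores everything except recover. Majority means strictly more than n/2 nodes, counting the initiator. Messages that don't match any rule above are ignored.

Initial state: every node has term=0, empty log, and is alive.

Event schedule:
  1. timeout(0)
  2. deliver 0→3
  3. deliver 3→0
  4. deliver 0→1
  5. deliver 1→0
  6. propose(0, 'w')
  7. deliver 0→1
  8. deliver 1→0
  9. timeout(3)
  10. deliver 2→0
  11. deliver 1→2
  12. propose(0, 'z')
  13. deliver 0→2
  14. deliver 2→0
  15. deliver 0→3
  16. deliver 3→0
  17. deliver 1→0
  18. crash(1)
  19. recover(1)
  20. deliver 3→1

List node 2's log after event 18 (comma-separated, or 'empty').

empty

[1] timeout(0) → N0(cand t1 [-])
[2] deliver 0→3 → N3(foll t1 [-])
[3] deliver 3→0 → ∅
[4] deliver 0→1 → N1(foll t1 [-])
[5] deliver 1→0 → N0(lead t1 [-])
[6] propose(0,'w') → N0(lead t1 [w])
[7] deliver 0→1 → N1(foll t1 [w])
[8] deliver 1→0 → ∅
[9] timeout(3) → N3(cand t2 [-])
[10] deliver 2→0 → ∅
[11] deliver 1→2 → ∅
[12] propose(0,'z') → N0(lead t1 [w,z])
[13] deliver 0→2 → N2(foll t1 [-])
[14] deliver 2→0 → ∅
[15] deliver 0→3 → ∅
[16] deliver 3→0 → N0(foll t2 [w,z])
[17] deliver 1→0 → ∅
[18] crash(1) → N1(✗foll t1 [w])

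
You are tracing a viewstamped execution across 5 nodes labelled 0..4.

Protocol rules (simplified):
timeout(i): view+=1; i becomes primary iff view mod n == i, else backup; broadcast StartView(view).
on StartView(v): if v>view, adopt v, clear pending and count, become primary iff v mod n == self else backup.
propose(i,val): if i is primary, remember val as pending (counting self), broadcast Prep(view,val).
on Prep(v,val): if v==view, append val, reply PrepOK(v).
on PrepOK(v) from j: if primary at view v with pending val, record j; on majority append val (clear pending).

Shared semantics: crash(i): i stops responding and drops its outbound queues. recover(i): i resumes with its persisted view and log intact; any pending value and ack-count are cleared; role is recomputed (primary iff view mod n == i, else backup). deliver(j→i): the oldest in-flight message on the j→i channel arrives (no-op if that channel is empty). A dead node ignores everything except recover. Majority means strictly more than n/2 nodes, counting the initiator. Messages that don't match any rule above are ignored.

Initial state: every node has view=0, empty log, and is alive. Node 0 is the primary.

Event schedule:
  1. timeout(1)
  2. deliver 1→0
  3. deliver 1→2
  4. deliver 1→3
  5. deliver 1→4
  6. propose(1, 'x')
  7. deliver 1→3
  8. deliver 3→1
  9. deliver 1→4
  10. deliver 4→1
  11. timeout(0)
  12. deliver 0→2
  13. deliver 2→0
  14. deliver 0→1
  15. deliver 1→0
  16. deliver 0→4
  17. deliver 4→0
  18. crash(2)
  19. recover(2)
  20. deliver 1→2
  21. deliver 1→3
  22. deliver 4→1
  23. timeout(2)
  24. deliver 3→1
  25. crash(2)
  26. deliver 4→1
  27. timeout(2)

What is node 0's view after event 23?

2

step 1 timeout(1): 1={prim,v=1,log=-}
step 2 deliver 1→0: 0={back,v=1,log=-}
step 3 deliver 1→2: 2={back,v=1,log=-}
step 4 deliver 1→3: 3={back,v=1,log=-}
step 5 deliver 1→4: 4={back,v=1,log=-}
step 6 propose(1,'x'): —
step 7 deliver 1→3: 3={back,v=1,log=x}
step 8 deliver 3→1: —
step 9 deliver 1→4: 4={back,v=1,log=x}
step 10 deliver 4→1: 1={prim,v=1,log=x}
step 11 timeout(0): 0={back,v=2,log=-}
step 12 deliver 0→2: 2={prim,v=2,log=-}
step 13 deliver 2→0: —
step 14 deliver 0→1: 1={back,v=2,log=x}
step 15 deliver 1→0: —
step 16 deliver 0→4: 4={back,v=2,log=x}
step 17 deliver 4→0: —
step 18 crash(2): 2={✗prim,v=2,log=-}
step 19 recover(2): 2={prim,v=2,log=-}
step 20 deliver 1→2: —
step 21 deliver 1→3: —
step 22 deliver 4→1: —
step 23 timeout(2): 2={back,v=3,log=-}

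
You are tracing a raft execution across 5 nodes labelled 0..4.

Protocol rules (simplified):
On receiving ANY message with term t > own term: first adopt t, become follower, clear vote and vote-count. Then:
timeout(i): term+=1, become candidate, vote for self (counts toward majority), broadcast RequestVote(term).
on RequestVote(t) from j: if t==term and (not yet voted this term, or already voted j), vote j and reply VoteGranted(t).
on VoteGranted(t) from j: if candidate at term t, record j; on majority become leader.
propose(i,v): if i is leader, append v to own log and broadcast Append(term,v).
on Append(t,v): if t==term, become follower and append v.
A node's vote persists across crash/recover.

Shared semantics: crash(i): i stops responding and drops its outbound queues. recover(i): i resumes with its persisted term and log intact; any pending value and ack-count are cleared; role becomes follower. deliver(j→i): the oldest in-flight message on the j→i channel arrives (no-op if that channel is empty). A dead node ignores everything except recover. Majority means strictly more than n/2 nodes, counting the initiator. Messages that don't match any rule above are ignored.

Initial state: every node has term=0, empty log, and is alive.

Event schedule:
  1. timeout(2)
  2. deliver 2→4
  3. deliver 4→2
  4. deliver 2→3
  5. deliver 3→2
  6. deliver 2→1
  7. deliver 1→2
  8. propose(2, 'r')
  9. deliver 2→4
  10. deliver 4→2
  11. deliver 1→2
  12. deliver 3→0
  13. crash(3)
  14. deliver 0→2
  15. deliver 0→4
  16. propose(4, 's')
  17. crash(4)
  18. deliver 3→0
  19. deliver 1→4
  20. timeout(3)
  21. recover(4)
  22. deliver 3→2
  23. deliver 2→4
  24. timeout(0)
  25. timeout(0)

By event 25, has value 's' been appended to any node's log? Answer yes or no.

no

e1 timeout(2): 2[cand,t=1,-]
e2 deliver 2→4: 4[foll,t=1,-]
e3 deliver 4→2: ·
e4 deliver 2→3: 3[foll,t=1,-]
e5 deliver 3→2: 2[lead,t=1,-]
e6 deliver 2→1: 1[foll,t=1,-]
e7 deliver 1→2: ·
e8 propose(2,'r'): 2[lead,t=1,r]
e9 deliver 2→4: 4[foll,t=1,r]
e10 deliver 4→2: ·
e11 deliver 1→2: ·
e12 deliver 3→0: ·
e13 crash(3): 3[✗foll,t=1,-]
e14 deliver 0→2: ·
e15 deliver 0→4: ·
e16 propose(4,'s'): ·
e17 crash(4): 4[✗foll,t=1,r]
e18 deliver 3→0: ·
e19 deliver 1→4: ·
e20 timeout(3): ·
e21 recover(4): 4[foll,t=1,r]
e22 deliver 3→2: ·
e23 deliver 2→4: ·
e24 timeout(0): 0[cand,t=1,-]
e25 timeout(0): 0[cand,t=2,-]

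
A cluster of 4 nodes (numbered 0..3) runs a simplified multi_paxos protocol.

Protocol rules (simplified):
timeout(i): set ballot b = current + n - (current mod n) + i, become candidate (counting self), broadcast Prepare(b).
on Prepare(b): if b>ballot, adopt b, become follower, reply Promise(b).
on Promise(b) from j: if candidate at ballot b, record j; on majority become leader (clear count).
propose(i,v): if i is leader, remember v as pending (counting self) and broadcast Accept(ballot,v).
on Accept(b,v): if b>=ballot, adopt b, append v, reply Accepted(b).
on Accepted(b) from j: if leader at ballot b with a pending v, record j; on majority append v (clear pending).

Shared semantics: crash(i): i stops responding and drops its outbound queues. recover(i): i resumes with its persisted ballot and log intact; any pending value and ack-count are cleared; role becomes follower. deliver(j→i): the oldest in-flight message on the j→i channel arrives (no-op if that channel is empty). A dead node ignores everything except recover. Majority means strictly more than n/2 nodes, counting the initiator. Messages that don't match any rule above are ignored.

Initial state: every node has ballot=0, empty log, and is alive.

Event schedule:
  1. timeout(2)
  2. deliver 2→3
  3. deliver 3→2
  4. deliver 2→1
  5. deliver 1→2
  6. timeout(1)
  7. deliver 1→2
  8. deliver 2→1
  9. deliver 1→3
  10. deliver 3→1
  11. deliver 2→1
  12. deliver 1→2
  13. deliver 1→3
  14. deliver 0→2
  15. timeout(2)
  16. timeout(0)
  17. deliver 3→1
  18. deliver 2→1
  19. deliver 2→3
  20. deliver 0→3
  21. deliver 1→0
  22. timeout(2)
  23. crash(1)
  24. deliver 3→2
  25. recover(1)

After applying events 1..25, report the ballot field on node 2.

18

step 1 timeout(2): 2={cand,b=6,log=-}
step 2 deliver 2→3: 3={foll,b=6,log=-}
step 3 deliver 3→2: —
step 4 deliver 2→1: 1={foll,b=6,log=-}
step 5 deliver 1→2: 2={lead,b=6,log=-}
step 6 timeout(1): 1={cand,b=9,log=-}
step 7 deliver 1→2: 2={foll,b=9,log=-}
step 8 deliver 2→1: —
step 9 deliver 1→3: 3={foll,b=9,log=-}
step 10 deliver 3→1: 1={lead,b=9,log=-}
step 11 deliver 2→1: —
step 12 deliver 1→2: —
step 13 deliver 1→3: —
step 14 deliver 0→2: —
step 15 timeout(2): 2={cand,b=14,log=-}
step 16 timeout(0): 0={cand,b=4,log=-}
step 17 deliver 3→1: —
step 18 deliver 2→1: 1={foll,b=14,log=-}
step 19 deliver 2→3: 3={foll,b=14,log=-}
step 20 deliver 0→3: —
step 21 deliver 1→0: 0={foll,b=9,log=-}
step 22 timeout(2): 2={cand,b=18,log=-}
step 23 crash(1): 1={✗foll,b=14,log=-}
step 24 deliver 3→2: —
step 25 recover(1): 1={foll,b=14,log=-}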